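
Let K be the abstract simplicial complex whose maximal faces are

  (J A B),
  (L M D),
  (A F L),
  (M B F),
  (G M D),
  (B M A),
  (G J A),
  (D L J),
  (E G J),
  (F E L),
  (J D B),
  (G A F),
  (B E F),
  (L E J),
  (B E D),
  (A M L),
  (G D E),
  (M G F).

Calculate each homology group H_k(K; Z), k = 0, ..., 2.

Fix the vertex order A < B < D < E < F < G < J < L < M and write every simplex with vertices in increasing order. Then dim K = 2 and the simplices of K are:

  0-simplices (9): A, B, D, E, F, G, J, L, M
  1-simplices (27): AB, AF, AG, AJ, AL, AM, BD, BE, BF, BJ, BM, DE, DG, DJ, DL, DM, EF, EG, EJ, EL, FG, FL, FM, GJ, GM, JL, LM
  2-simplices (18): ABJ, ABM, AFG, AFL, AGJ, ALM, BDE, BDJ, BEF, BFM, DEG, DGM, DJL, DLM, EFL, EGJ, EJL, FGM

Hence C_0 ≅ Z^9, C_1 ≅ Z^27, C_2 ≅ Z^18.

The boundary map ∂_1: C_1 → C_0 is given by ∂[p,q] = [q] − [p]. For instance
  ∂FG = G − F.
The 9×27 boundary matrix has rank 8 and Smith normal form diag(1,1,1,1,1,1,1,1).

Boundary ∂_2: C_2 → C_1 maps a triangle to the signed sum of its edges. For instance
  ∂DEG = EG − DG + DE,
  ∂BDE = DE − BE + BD.
This gives a 27×18 integer matrix of rank 18; reducing to Smith normal form yields diagonal entries (1,1,1,1,1,1,1,1,1,1,1,1,1,1,1,1,1,2).

Reading off H_k = ker ∂_k / im ∂_{k+1}:

  H_0: rank C_0 − rank ∂_1 = 9 − 8 = 1, and the invariant factors of ∂_1 are all 1, so H_0 = Z.
  H_1: rank ker ∂_1 − rank ∂_2 = (27 − 8) − 18 = 1, and ∂_2 has invariant factor 2 > 1, so H_1 = Z × Z/2.
  H_2: rank ker ∂_2 − rank ∂_3 = (18 − 18) − 0 = 0, and there is no ∂_3, so H_2 = 0.

H_0 ≅ Z,  H_1 ≅ Z × Z/2,  H_2 = 0.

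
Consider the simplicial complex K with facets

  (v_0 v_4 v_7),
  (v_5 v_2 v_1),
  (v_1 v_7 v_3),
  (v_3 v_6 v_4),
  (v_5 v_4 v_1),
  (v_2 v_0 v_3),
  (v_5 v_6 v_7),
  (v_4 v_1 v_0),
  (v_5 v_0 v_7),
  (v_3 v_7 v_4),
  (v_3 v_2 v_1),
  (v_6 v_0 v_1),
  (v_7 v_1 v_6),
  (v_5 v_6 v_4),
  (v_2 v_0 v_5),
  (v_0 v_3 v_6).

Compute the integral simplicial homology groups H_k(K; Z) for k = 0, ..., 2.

H_0 = Z,  H_1 = Z^2,  H_2 = Z.

Order the vertices as v_0 < v_1 < v_2 < v_3 < v_4 < v_5 < v_6 < v_7. Listing each simplex with vertices in this order, K has dimension 2 with simplices:

  0-simplices (8): [v_0], [v_1], [v_2], [v_3], [v_4], [v_5], [v_6], [v_7]
  1-simplices (24): (24 of them)
  2-simplices (16): (16 of them)

so the chain groups are C_0 ≅ Z^8, C_1 ≅ Z^24, C_2 ≅ Z^16.

The boundary map ∂_1: C_1 → C_0 maps an edge to its endpoints' difference, ∂[p,q] = q − p.
The 8×24 boundary matrix has rank 7 and Smith normal form diag(1,1,1,1,1,1,1).

Boundary ∂_2: C_2 → C_1 acts by ∂[p,q,r] = [q,r] − [p,r] + [p,q]. For instance
  ∂[v_0,v_1,v_4] = [v_1,v_4] − [v_0,v_4] + [v_0,v_1],
  ∂[v_1,v_2,v_5] = [v_2,v_5] − [v_1,v_5] + [v_1,v_2].
The 24×16 boundary matrix has rank 15 and Smith normal form diag(1,1,1,1,1,1,1,1,1,1,1,1,1,1,1).

Reading off H_k = ker ∂_k / im ∂_{k+1}:

  H_0: rank C_0 − rank ∂_1 = 8 − 7 = 1, and the invariant factors of ∂_1 are all 1, so H_0 = Z.
  H_1: rank ker ∂_1 − rank ∂_2 = (24 − 7) − 15 = 2, and the invariant factors of ∂_2 are all 1, so H_1 = Z^2.
  H_2: rank ker ∂_2 − rank ∂_3 = (16 − 15) − 0 = 1, and there is no ∂_3, so H_2 = Z.

(K is a triangulation of the torus T^2.)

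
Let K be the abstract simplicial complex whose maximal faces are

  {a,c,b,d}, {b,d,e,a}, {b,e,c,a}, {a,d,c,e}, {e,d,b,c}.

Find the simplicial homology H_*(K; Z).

H_0 ≅ Z,  H_1 = 0,  H_2 = 0,  H_3 ≅ Z.

We work with the vertex ordering a < b < c < d < e. The simplices of K, each written with vertices in increasing order, are:

  0-simplices (5): a, b, c, d, e
  1-simplices (10): ab, ac, ad, ae, bc, bd, be, cd, ce, de
  2-simplices (10): abc, abd, abe, acd, ace, ade, bcd, bce, bde, cde
  3-simplices (5): abcd, abce, abde, acde, bcde

giving chain groups C_0 ≅ Z^5, C_1 ≅ Z^10, C_2 ≅ Z^10, C_3 ≅ Z^5.

The boundary map ∂_1: C_1 → C_0 sends each edge [p,q] (with p < q) to q − p.
This gives a 5×10 integer matrix of rank 4; reducing to Smith normal form yields diagonal entries (1,1,1,1).

∂_2: C_2 → C_1 maps a triangle to the signed sum of its edges. For instance
  ∂bde = de − be + bd,
  ∂ade = de − ae + ad.
The resulting 10×10 matrix has rank 6, and its Smith normal form has invariant factors (1,1,1,1,1,1).

The boundary map ∂_3: C_3 → C_2 sends each 3-simplex σ to the alternating sum Σ_i (−1)^i (σ with its i-th vertex removed). For instance
  ∂abce = bce − ace + abe − abc,
  ∂abde = bde − ade + abe − abd.
This gives a 10×5 integer matrix of rank 4; reducing to Smith normal form yields diagonal entries (1,1,1,1).

Reading off H_k = ker ∂_k / im ∂_{k+1}:

  H_0: rank C_0 − rank ∂_1 = 5 − 4 = 1, and the invariant factors of ∂_1 are all 1, so H_0 = Z.
  H_1: rank ker ∂_1 − rank ∂_2 = (10 − 4) − 6 = 0, and the invariant factors of ∂_2 are all 1, so H_1 = 0.
  H_2: rank ker ∂_2 − rank ∂_3 = (10 − 6) − 4 = 0, and the invariant factors of ∂_3 are all 1, so H_2 = 0.
  H_3: rank ker ∂_3 − rank ∂_4 = (5 − 4) − 0 = 1, and there is no ∂_4, so H_3 = Z.

(K is a triangulation of the 3-sphere S^3.)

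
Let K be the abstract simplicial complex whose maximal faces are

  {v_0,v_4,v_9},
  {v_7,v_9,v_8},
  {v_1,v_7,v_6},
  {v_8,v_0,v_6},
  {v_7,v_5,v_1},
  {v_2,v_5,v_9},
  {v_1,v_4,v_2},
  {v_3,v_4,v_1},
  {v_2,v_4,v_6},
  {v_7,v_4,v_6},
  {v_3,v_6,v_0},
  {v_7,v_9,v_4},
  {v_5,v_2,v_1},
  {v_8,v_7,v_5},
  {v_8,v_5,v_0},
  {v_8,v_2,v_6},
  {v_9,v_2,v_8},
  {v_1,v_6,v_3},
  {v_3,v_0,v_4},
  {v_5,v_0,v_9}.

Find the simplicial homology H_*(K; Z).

H_0 ≅ Z,  H_1 ≅ Z ⊕ Z/2,  H_2 = 0.

K has 10 vertices, 30 edges, 20 triangles.
rank ∂_0 = 0, rank ∂_1 = 9 ⇒ b_0 = 10 − 0 − 9 = 1; all invariant factors of ∂_1 are 1 so no torsion. So H_0 ≅ Z.
rank ∂_1 = 9, rank ∂_2 = 20 ⇒ b_1 = 30 − 9 − 20 = 1; ∂_2 has invariant factor(s) [2] giving torsion. So H_1 ≅ Z ⊕ Z/2.
rank ∂_2 = 20, rank ∂_3 = 0 ⇒ b_2 = 20 − 20 − 0 = 0. So H_2 ≅ 0.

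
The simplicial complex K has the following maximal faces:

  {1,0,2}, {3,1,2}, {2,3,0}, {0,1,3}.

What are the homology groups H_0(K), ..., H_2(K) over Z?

H_0 ≅ Z,  H_1 = 0,  H_2 ≅ Z.

K has 4 vertices, 6 edges, 4 triangles.
rank ∂_0 = 0, rank ∂_1 = 3 ⇒ b_0 = 4 − 0 − 3 = 1; all invariant factors of ∂_1 are 1 so no torsion. So H_0 ≅ Z.
rank ∂_1 = 3, rank ∂_2 = 3 ⇒ b_1 = 6 − 3 − 3 = 0; all invariant factors of ∂_2 are 1 so no torsion. So H_1 ≅ 0.
rank ∂_2 = 3, rank ∂_3 = 0 ⇒ b_2 = 4 − 3 − 0 = 1. So H_2 ≅ Z.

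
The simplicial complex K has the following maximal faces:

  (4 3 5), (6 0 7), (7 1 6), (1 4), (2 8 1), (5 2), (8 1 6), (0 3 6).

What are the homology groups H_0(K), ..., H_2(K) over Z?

Fix the vertex order 0 < 1 < 2 < 3 < 4 < 5 < 6 < 7 < 8 and write every simplex with vertices in increasing order. Then dim K = 2 and the simplices of K are:

  0-simplices (9): [0], [1], [2], [3], [4], [5], [6], [7], [8]
  1-simplices (16): [0,3], [0,6], [0,7], [1,2], [1,4], [1,6], [1,7], [1,8], [2,5], [2,8], [3,4], [3,5], [3,6], [4,5], [6,7], [6,8]
  2-simplices (6): [0,3,6], [0,6,7], [1,2,8], [1,6,7], [1,6,8], [3,4,5]

Hence C_0 ≅ Z^9, C_1 ≅ Z^16, C_2 ≅ Z^6.

The boundary map ∂_1: C_1 → C_0 is given by ∂[p,q] = [q] − [p].
This gives a 9×16 integer matrix of rank 8; reducing to Smith normal form yields diagonal entries (1,1,1,1,1,1,1,1).

∂_2: C_2 → C_1 maps a triangle to the signed sum of its edges. For instance
  ∂[3,4,5] = [4,5] − [3,5] + [3,4],
  ∂[1,2,8] = [2,8] − [1,8] + [1,2].
This gives a 16×6 integer matrix of rank 6; reducing to Smith normal form yields diagonal entries (1,1,1,1,1,1).

Reading off H_k = ker ∂_k / im ∂_{k+1}:

  H_0: rank C_0 − rank ∂_1 = 9 − 8 = 1, and the invariant factors of ∂_1 are all 1, so H_0 = Z.
  H_1: rank ker ∂_1 − rank ∂_2 = (16 − 8) − 6 = 2, and the invariant factors of ∂_2 are all 1, so H_1 = Z^2.
  H_2: rank ker ∂_2 − rank ∂_3 = (6 − 6) − 0 = 0, and there is no ∂_3, so H_2 = 0.

H_0 = Z,  H_1 = Z^2,  H_2 = 0.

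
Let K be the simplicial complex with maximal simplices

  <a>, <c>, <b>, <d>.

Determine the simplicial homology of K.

H_0 ≅ Z^4.

We work with the vertex ordering a < b < c < d. The simplices of K, each written with vertices in increasing order, are:

  0-simplices (4): a, b, c, d

Hence C_0 ≅ Z^4.

Computing H_k = (kernel of ∂_k) / (image of ∂_{k+1}):

  H_0: rank C_0 − rank ∂_1 = 4 − 0 = 4, and there is no ∂_1, so H_0 ≅ Z^4.

(K is a triangulation of a set of 4 points.)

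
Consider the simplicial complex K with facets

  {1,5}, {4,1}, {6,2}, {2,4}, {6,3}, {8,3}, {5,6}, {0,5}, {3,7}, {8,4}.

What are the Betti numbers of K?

b_0 = 1, b_1 = 2.

We work with the vertex ordering 0 < 1 < 2 < 3 < 4 < 5 < 6 < 7 < 8. The simplices of K, each written with vertices in increasing order, are:

  0-simplices (9): [0], [1], [2], [3], [4], [5], [6], [7], [8]
  1-simplices (10): [0,5], [1,4], [1,5], [2,4], [2,6], [3,6], [3,7], [3,8], [4,8], [5,6]

giving chain groups C_0 ≅ Z^9, C_1 ≅ Z^10.

Boundary ∂_1: C_1 → C_0 sends each edge [p,q] (with p < q) to q − p. For instance
  ∂[3,6] = [6] − [3].
This gives a 9×10 integer matrix of rank 8; reducing to Smith normal form yields diagonal entries (1,1,1,1,1,1,1,1).

Computing H_k = (kernel of ∂_k) / (image of ∂_{k+1}):

  H_0: rank C_0 − rank ∂_1 = 9 − 8 = 1, and the invariant factors of ∂_1 are all 1, so H_0 ≅ Z.
  H_1: rank ker ∂_1 − rank ∂_2 = (10 − 8) − 0 = 2, and there is no ∂_2, so H_1 ≅ Z^2.

Hence the Betti numbers are b_0 = 1, b_1 = 2.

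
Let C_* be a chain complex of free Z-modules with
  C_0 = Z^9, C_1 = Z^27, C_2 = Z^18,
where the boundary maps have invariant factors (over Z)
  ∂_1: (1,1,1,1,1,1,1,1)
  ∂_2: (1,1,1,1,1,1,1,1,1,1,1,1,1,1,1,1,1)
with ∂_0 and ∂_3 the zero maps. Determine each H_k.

H_0 ≅ Z,  H_1 ≅ Z^2,  H_2 ≅ Z.

H_0: b_0 = 9 − 0 − 8 = 1; torsion from ∂_1 factors > 1: none. So H_0 ≅ Z.
H_1: b_1 = 27 − 8 − 17 = 2; torsion from ∂_2 factors > 1: none. So H_1 ≅ Z^2.
H_2: b_2 = 18 − 17 − 0 = 1; torsion from ∂_3 factors > 1: none. So H_2 ≅ Z.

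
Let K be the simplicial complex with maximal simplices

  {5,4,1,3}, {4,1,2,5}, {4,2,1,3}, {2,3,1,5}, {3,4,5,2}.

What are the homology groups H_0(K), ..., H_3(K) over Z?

H_0 ≅ Z,  H_1 = 0,  H_2 = 0,  H_3 ≅ Z.

Take the total order 1 < 2 < 3 < 4 < 5 on the vertex set. Then K (dimension 3) consists of the simplices:

  0-simplices (5): [1], [2], [3], [4], [5]
  1-simplices (10): [1,2], [1,3], [1,4], [1,5], [2,3], [2,4], [2,5], [3,4], [3,5], [4,5]
  2-simplices (10): [1,2,3], [1,2,4], [1,2,5], [1,3,4], [1,3,5], [1,4,5], [2,3,4], [2,3,5], [2,4,5], [3,4,5]
  3-simplices (5): [1,2,3,4], [1,2,3,5], [1,2,4,5], [1,3,4,5], [2,3,4,5]

giving chain groups C_0 ≅ Z^5, C_1 ≅ Z^10, C_2 ≅ Z^10, C_3 ≅ Z^5.

∂_1: C_1 → C_0 maps an edge to its endpoints' difference, ∂[p,q] = q − p. For instance
  ∂[3,5] = [5] − [3].
As a 5×10 matrix over Z this has rank 4, with invariant factors (1,1,1,1).

Boundary ∂_2: C_2 → C_1 maps a triangle to the signed sum of its edges. For instance
  ∂[1,3,4] = [3,4] − [1,4] + [1,3],
  ∂[3,4,5] = [4,5] − [3,5] + [3,4].
The resulting 10×10 matrix has rank 6, and its Smith normal form has invariant factors (1,1,1,1,1,1).

The boundary map ∂_3: C_3 → C_2 sends each 3-simplex σ to the alternating sum Σ_i (−1)^i (σ with its i-th vertex removed). For instance
  ∂[1,3,4,5] = [3,4,5] − [1,4,5] + [1,3,5] − [1,3,4],
  ∂[2,3,4,5] = [3,4,5] − [2,4,5] + [2,3,5] − [2,3,4].
This gives a 10×5 integer matrix of rank 4; reducing to Smith normal form yields diagonal entries (1,1,1,1).

From H_k ≅ ker(∂_k) / im(∂_{k+1}) we obtain:

  H_0: rank C_0 − rank ∂_1 = 5 − 4 = 1, and the invariant factors of ∂_1 are all 1, so H_0 ≅ Z.
  H_1: rank ker ∂_1 − rank ∂_2 = (10 − 4) − 6 = 0, and the invariant factors of ∂_2 are all 1, so H_1 ≅ 0.
  H_2: rank ker ∂_2 − rank ∂_3 = (10 − 6) − 4 = 0, and the invariant factors of ∂_3 are all 1, so H_2 ≅ 0.
  H_3: rank ker ∂_3 − rank ∂_4 = (5 − 4) − 0 = 1, and there is no ∂_4, so H_3 ≅ Z.

As a check, the Euler characteristic is 5 − 10 + 10 − 5 = 0, which agrees with 1 − 0 + 0 − 1 = 0.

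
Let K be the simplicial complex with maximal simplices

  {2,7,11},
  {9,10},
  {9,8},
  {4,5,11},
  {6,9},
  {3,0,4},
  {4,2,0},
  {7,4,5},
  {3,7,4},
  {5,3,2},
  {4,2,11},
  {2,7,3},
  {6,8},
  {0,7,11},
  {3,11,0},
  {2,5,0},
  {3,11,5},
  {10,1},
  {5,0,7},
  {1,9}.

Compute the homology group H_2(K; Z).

Take the total order 0 < 1 < 2 < 3 < 4 < 5 < 6 < 7 < 8 < 9 < 10 < 11 on the vertex set. Then K (dimension 2) consists of the simplices:

  0-simplices (12): [0], [1], [2], [3], [4], [5], [6], [7], [8], [9], [10], [11]
  1-simplices (27): (27 of them)
  2-simplices (14): [0,2,4], [0,2,5], [0,3,4], [0,3,11], [0,5,7], [0,7,11], [2,3,5], [2,3,7], [2,4,11], [2,7,11], [3,4,7], [3,5,11], [4,5,7], [4,5,11]

giving chain groups C_0 ≅ Z^12, C_1 ≅ Z^27, C_2 ≅ Z^14.

∂_1: C_1 → C_0 maps an edge to its endpoints' difference, ∂[p,q] = q − p. For instance
  ∂[2,3] = [3] − [2].
This gives a 12×27 integer matrix of rank 10; reducing to Smith normal form yields diagonal entries (1,1,1,1,1,1,1,1,1,1).

Boundary ∂_2: C_2 → C_1 maps a triangle to the signed sum of its edges. For instance
  ∂[3,4,7] = [4,7] − [3,7] + [3,4],
  ∂[4,5,7] = [5,7] − [4,7] + [4,5].
As a 27×14 matrix over Z this has rank 13, with invariant factors (1,1,1,1,1,1,1,1,1,1,1,1,1).

Computing H_k = (kernel of ∂_k) / (image of ∂_{k+1}):

  H_2: rank ker ∂_2 − rank ∂_3 = (14 − 13) − 0 = 1, and there is no ∂_3, so H_2 = Z.

(K is a triangulation of the disjoint union of the torus T^2 and a wedge of 2 circles.)

H_2 = Z.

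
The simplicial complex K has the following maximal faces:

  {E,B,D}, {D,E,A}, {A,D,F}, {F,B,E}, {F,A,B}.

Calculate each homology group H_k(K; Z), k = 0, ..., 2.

Order the vertices as A < B < D < E < F. Listing each simplex with vertices in this order, K has dimension 2 with simplices:

  0-simplices (5): A, B, D, E, F
  1-simplices (10): AB, AD, AE, AF, BD, BE, BF, DE, DF, EF
  2-simplices (5): ABF, ADE, ADF, BDE, BEF

Hence C_0 ≅ Z^5, C_1 ≅ Z^10, C_2 ≅ Z^5.

∂_1: C_1 → C_0 sends each edge [p,q] (with p < q) to q − p. For instance
  ∂AF = F − A.
The 5×10 boundary matrix has rank 4 and Smith normal form diag(1,1,1,1).

Boundary ∂_2: C_2 → C_1 acts by ∂[p,q,r] = [q,r] − [p,r] + [p,q]. For instance
  ∂BDE = DE − BE + BD,
  ∂ABF = BF − AF + AB.
The resulting 10×5 matrix has rank 5, and its Smith normal form has invariant factors (1,1,1,1,1).

Now H_k = ker ∂_k / im ∂_{k+1}, so:

  H_0: rank C_0 − rank ∂_1 = 5 − 4 = 1, and the invariant factors of ∂_1 are all 1, so H_0 ≅ Z.
  H_1: rank ker ∂_1 − rank ∂_2 = (10 − 4) − 5 = 1, and the invariant factors of ∂_2 are all 1, so H_1 ≅ Z.
  H_2: rank ker ∂_2 − rank ∂_3 = (5 − 5) − 0 = 0, and there is no ∂_3, so H_2 ≅ 0.

As a check, the Euler characteristic is 5 − 10 + 5 = 0, which agrees with 1 − 1 + 0 = 0.

H_0 ≅ Z,  H_1 ≅ Z,  H_2 = 0.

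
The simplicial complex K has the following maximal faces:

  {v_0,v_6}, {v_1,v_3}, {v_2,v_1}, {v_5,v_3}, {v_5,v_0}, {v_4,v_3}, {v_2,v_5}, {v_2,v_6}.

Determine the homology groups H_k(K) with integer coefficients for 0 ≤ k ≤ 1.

K has 7 vertices, 8 edges.
rank ∂_0 = 0, rank ∂_1 = 6 ⇒ b_0 = 7 − 0 − 6 = 1; all invariant factors of ∂_1 are 1 so no torsion. So H_0 ≅ Z.
rank ∂_1 = 6, rank ∂_2 = 0 ⇒ b_1 = 8 − 6 − 0 = 2. So H_1 ≅ Z^2.

H_0 ≅ Z,  H_1 ≅ Z^2.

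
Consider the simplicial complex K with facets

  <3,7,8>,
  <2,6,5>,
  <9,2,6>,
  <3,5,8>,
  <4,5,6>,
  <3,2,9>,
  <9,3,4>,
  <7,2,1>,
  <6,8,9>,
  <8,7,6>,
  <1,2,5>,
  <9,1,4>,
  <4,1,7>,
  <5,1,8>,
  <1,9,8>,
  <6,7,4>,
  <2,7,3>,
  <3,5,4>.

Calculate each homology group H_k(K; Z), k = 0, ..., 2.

H_0 ≅ Z,  H_1 ≅ Z^2,  H_2 ≅ Z.

K has 9 vertices, 27 edges, 18 triangles.
rank ∂_0 = 0, rank ∂_1 = 8 ⇒ b_0 = 9 − 0 − 8 = 1; all invariant factors of ∂_1 are 1 so no torsion. So H_0 = Z.
rank ∂_1 = 8, rank ∂_2 = 17 ⇒ b_1 = 27 − 8 − 17 = 2; all invariant factors of ∂_2 are 1 so no torsion. So H_1 = Z^2.
rank ∂_2 = 17, rank ∂_3 = 0 ⇒ b_2 = 18 − 17 − 0 = 1. So H_2 = Z.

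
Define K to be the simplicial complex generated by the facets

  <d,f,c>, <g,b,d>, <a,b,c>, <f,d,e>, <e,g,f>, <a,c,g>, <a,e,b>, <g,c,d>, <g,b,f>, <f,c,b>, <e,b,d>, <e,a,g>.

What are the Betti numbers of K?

b_0 = 1, b_1 = 0, b_2 = 0.

We work with the vertex ordering a < b < c < d < e < f < g. The simplices of K, each written with vertices in increasing order, are:

  0-simplices (7): a, b, c, d, e, f, g
  1-simplices (18): ab, ac, ae, ag, bc, bd, be, bf, bg, cd, cf, cg, de, df, dg, ef, eg, fg
  2-simplices (12): abc, abe, acg, aeg, bcf, bde, bdg, bfg, cdf, cdg, def, efg

so the chain groups are C_0 ≅ Z^7, C_1 ≅ Z^18, C_2 ≅ Z^12.

∂_1: C_1 → C_0 is given by ∂[p,q] = [q] − [p].
This gives a 7×18 integer matrix of rank 6; reducing to Smith normal form yields diagonal entries (1,1,1,1,1,1).

∂_2: C_2 → C_1 maps a triangle to the signed sum of its edges. For instance
  ∂abe = be − ae + ab,
  ∂bde = de − be + bd.
The 18×12 boundary matrix has rank 12 and Smith normal form diag(1,1,1,1,1,1,1,1,1,1,1,2).

Computing H_k = (kernel of ∂_k) / (image of ∂_{k+1}):

  H_0: rank C_0 − rank ∂_1 = 7 − 6 = 1, and the invariant factors of ∂_1 are all 1, so H_0 = Z.
  H_1: rank ker ∂_1 − rank ∂_2 = (18 − 6) − 12 = 0, and ∂_2 has invariant factor 2 > 1, so H_1 = Z_2.
  H_2: rank ker ∂_2 − rank ∂_3 = (12 − 12) − 0 = 0, and there is no ∂_3, so H_2 = 0.

Hence the Betti numbers are b_0 = 1, b_1 = 0, b_2 = 0.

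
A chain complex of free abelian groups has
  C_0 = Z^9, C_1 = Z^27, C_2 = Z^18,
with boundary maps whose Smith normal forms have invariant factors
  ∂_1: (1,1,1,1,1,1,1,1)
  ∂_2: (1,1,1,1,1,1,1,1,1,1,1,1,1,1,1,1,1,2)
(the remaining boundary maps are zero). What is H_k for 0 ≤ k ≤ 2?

H_0: b_0 = 9 − 0 − 8 = 1; torsion from ∂_1 factors > 1: none. So H_0 ≅ Z.
H_1: b_1 = 27 − 8 − 18 = 1; torsion from ∂_2 factors > 1: [2]. So H_1 ≅ Z ⊕ Z/2.
H_2: b_2 = 18 − 18 − 0 = 0; torsion from ∂_3 factors > 1: none. So H_2 ≅ 0.

H_0 ≅ Z,  H_1 ≅ Z ⊕ Z/2,  H_2 = 0.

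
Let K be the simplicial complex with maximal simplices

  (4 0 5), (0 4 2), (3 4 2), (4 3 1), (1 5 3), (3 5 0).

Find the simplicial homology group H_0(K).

Order the vertices as 0 < 1 < 2 < 3 < 4 < 5. Listing each simplex with vertices in this order, K has dimension 2 with simplices:

  0-simplices (6): [0], [1], [2], [3], [4], [5]
  1-simplices (12): [0,2], [0,3], [0,4], [0,5], [1,3], [1,4], [1,5], [2,3], [2,4], [3,4], [3,5], [4,5]
  2-simplices (6): [0,2,4], [0,3,5], [0,4,5], [1,3,4], [1,3,5], [2,3,4]

giving chain groups C_0 ≅ Z^6, C_1 ≅ Z^12, C_2 ≅ Z^6.

The boundary map ∂_1: C_1 → C_0 sends each edge [p,q] (with p < q) to q − p. For instance
  ∂[4,5] = [5] − [4].
The resulting 6×12 matrix has rank 5, and its Smith normal form has invariant factors (1,1,1,1,1).

The boundary map ∂_2: C_2 → C_1 acts by ∂[p,q,r] = [q,r] − [p,r] + [p,q]. For instance
  ∂[1,3,4] = [3,4] − [1,4] + [1,3],
  ∂[1,3,5] = [3,5] − [1,5] + [1,3].
As a 12×6 matrix over Z this has rank 6, with invariant factors (1,1,1,1,1,1).

Reading off H_k = ker ∂_k / im ∂_{k+1}:

  H_0: rank C_0 − rank ∂_1 = 6 − 5 = 1, and the invariant factors of ∂_1 are all 1, so H_0 ≅ Z.

(K is a triangulation of the cylinder S^1 x I.)

H_0 ≅ Z.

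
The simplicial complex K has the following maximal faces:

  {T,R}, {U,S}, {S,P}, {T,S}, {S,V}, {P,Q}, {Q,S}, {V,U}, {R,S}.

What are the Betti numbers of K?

Order the vertices as P < Q < R < S < T < U < V. Listing each simplex with vertices in this order, K has dimension 1 with simplices:

  0-simplices (7): P, Q, R, S, T, U, V
  1-simplices (9): PQ, PS, QS, RS, RT, ST, SU, SV, UV

so the chain groups are C_0 ≅ Z^7, C_1 ≅ Z^9.

The boundary map ∂_1: C_1 → C_0 sends each edge [p,q] (with p < q) to q − p.
The resulting 7×9 matrix has rank 6, and its Smith normal form has invariant factors (1,1,1,1,1,1).

Reading off H_k = ker ∂_k / im ∂_{k+1}:

  H_0: rank C_0 − rank ∂_1 = 7 − 6 = 1, and the invariant factors of ∂_1 are all 1, so H_0 = Z.
  H_1: rank ker ∂_1 − rank ∂_2 = (9 − 6) − 0 = 3, and there is no ∂_2, so H_1 = Z^3.

Hence the Betti numbers are b_0 = 1, b_1 = 3.

b_0 = 1, b_1 = 3.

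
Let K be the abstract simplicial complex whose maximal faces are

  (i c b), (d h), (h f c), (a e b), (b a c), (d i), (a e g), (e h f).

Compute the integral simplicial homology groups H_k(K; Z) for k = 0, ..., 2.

K has 9 vertices, 16 edges, 6 triangles.
rank ∂_0 = 0, rank ∂_1 = 8 ⇒ b_0 = 9 − 0 − 8 = 1; all invariant factors of ∂_1 are 1 so no torsion. So H_0 ≅ Z.
rank ∂_1 = 8, rank ∂_2 = 6 ⇒ b_1 = 16 − 8 − 6 = 2; all invariant factors of ∂_2 are 1 so no torsion. So H_1 ≅ Z^2.
rank ∂_2 = 6, rank ∂_3 = 0 ⇒ b_2 = 6 − 6 − 0 = 0. So H_2 ≅ 0.

H_0 ≅ Z,  H_1 ≅ Z^2,  H_2 = 0.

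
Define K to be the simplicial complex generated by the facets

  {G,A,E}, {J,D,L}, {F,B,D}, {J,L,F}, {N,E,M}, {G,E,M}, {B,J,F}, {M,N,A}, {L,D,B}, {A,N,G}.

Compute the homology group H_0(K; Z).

H_0 ≅ Z^2.

Take the total order A < B < D < E < F < G < J < L < M < N on the vertex set. Then K (dimension 2) consists of the simplices:

  0-simplices (10): A, B, D, E, F, G, J, L, M, N
  1-simplices (20): AE, AG, AM, AN, BD, BF, BJ, BL, DF, DJ, DL, EG, EM, EN, FJ, FL, GM, GN, JL, MN
  2-simplices (10): AEG, AGN, AMN, BDF, BDL, BFJ, DJL, EGM, EMN, FJL

Hence C_0 ≅ Z^10, C_1 ≅ Z^20, C_2 ≅ Z^10.

∂_1: C_1 → C_0 is given by ∂[p,q] = [q] − [p].
As a 10×20 matrix over Z this has rank 8, with invariant factors (1,1,1,1,1,1,1,1).

∂_2: C_2 → C_1 acts by ∂[p,q,r] = [q,r] − [p,r] + [p,q]. For instance
  ∂EMN = MN − EN + EM,
  ∂AGN = GN − AN + AG.
The 20×10 boundary matrix has rank 10 and Smith normal form diag(1,1,1,1,1,1,1,1,1,1).

Computing H_k = (kernel of ∂_k) / (image of ∂_{k+1}):

  H_0: rank C_0 − rank ∂_1 = 10 − 8 = 2, and the invariant factors of ∂_1 are all 1, so H_0 ≅ Z^2.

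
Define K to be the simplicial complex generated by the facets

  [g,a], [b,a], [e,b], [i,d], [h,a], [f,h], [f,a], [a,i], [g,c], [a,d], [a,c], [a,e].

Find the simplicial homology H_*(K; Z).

K has 9 vertices, 12 edges.
rank ∂_0 = 0, rank ∂_1 = 8 ⇒ b_0 = 9 − 0 − 8 = 1; all invariant factors of ∂_1 are 1 so no torsion. So H_0 = Z.
rank ∂_1 = 8, rank ∂_2 = 0 ⇒ b_1 = 12 − 8 − 0 = 4. So H_1 = Z^4.

H_0 ≅ Z,  H_1 ≅ Z^4.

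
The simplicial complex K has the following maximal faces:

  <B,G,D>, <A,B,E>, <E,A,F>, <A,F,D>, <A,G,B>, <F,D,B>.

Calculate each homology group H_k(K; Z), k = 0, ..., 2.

H_0 = Z,  H_1 = Z,  H_2 = 0.

Take the total order A < B < D < E < F < G on the vertex set. Then K (dimension 2) consists of the simplices:

  0-simplices (6): A, B, D, E, F, G
  1-simplices (12): AB, AD, AE, AF, AG, BD, BE, BF, BG, DF, DG, EF
  2-simplices (6): ABE, ABG, ADF, AEF, BDF, BDG

so the chain groups are C_0 ≅ Z^6, C_1 ≅ Z^12, C_2 ≅ Z^6.

The boundary map ∂_1: C_1 → C_0 maps an edge to its endpoints' difference, ∂[p,q] = q − p. For instance
  ∂BG = G − B.
This gives a 6×12 integer matrix of rank 5; reducing to Smith normal form yields diagonal entries (1,1,1,1,1).

Boundary ∂_2: C_2 → C_1 maps a triangle to the signed sum of its edges. For instance
  ∂BDG = DG − BG + BD,
  ∂AEF = EF − AF + AE.
As a 12×6 matrix over Z this has rank 6, with invariant factors (1,1,1,1,1,1).

From H_k ≅ ker(∂_k) / im(∂_{k+1}) we obtain:

  H_0: rank C_0 − rank ∂_1 = 6 − 5 = 1, and the invariant factors of ∂_1 are all 1, so H_0 = Z.
  H_1: rank ker ∂_1 − rank ∂_2 = (12 − 5) − 6 = 1, and the invariant factors of ∂_2 are all 1, so H_1 = Z.
  H_2: rank ker ∂_2 − rank ∂_3 = (6 − 6) − 0 = 0, and there is no ∂_3, so H_2 = 0.

As a check, the Euler characteristic is 6 − 12 + 6 = 0, which agrees with 1 − 1 + 0 = 0.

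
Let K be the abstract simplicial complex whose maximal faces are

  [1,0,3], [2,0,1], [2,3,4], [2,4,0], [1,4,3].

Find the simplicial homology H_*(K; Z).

H_0 ≅ Z,  H_1 ≅ Z,  H_2 = 0.

We work with the vertex ordering 0 < 1 < 2 < 3 < 4. The simplices of K, each written with vertices in increasing order, are:

  0-simplices (5): [0], [1], [2], [3], [4]
  1-simplices (10): [0,1], [0,2], [0,3], [0,4], [1,2], [1,3], [1,4], [2,3], [2,4], [3,4]
  2-simplices (5): [0,1,2], [0,1,3], [0,2,4], [1,3,4], [2,3,4]

giving chain groups C_0 ≅ Z^5, C_1 ≅ Z^10, C_2 ≅ Z^5.

Boundary ∂_1: C_1 → C_0 sends each edge [p,q] (with p < q) to q − p.
The 5×10 boundary matrix has rank 4 and Smith normal form diag(1,1,1,1).

The boundary map ∂_2: C_2 → C_1 sends each 2-simplex [p,q,r] to [q,r] − [p,r] + [p,q]. For instance
  ∂[0,1,3] = [1,3] − [0,3] + [0,1],
  ∂[1,3,4] = [3,4] − [1,4] + [1,3].
The resulting 10×5 matrix has rank 5, and its Smith normal form has invariant factors (1,1,1,1,1).

Computing H_k = (kernel of ∂_k) / (image of ∂_{k+1}):

  H_0: rank C_0 − rank ∂_1 = 5 − 4 = 1, and the invariant factors of ∂_1 are all 1, so H_0 = Z.
  H_1: rank ker ∂_1 − rank ∂_2 = (10 − 4) − 5 = 1, and the invariant factors of ∂_2 are all 1, so H_1 = Z.
  H_2: rank ker ∂_2 − rank ∂_3 = (5 − 5) − 0 = 0, and there is no ∂_3, so H_2 = 0.

(K is a triangulation of the Möbius band.)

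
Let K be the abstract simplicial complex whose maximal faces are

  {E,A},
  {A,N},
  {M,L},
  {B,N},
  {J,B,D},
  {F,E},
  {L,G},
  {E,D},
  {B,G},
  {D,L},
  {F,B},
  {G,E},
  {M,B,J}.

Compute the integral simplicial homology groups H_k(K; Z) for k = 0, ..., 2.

H_0 = Z,  H_1 = Z^5,  H_2 = 0.

Take the total order A < B < D < E < F < G < J < L < M < N on the vertex set. Then K (dimension 2) consists of the simplices:

  0-simplices (10): A, B, D, E, F, G, J, L, M, N
  1-simplices (16): AE, AN, BD, BF, BG, BJ, BM, BN, DE, DJ, DL, EF, EG, GL, JM, LM
  2-simplices (2): BDJ, BJM

so the chain groups are C_0 ≅ Z^10, C_1 ≅ Z^16, C_2 ≅ Z^2.

Boundary ∂_1: C_1 → C_0 maps an edge to its endpoints' difference, ∂[p,q] = q − p. For instance
  ∂GL = L − G.
This gives a 10×16 integer matrix of rank 9; reducing to Smith normal form yields diagonal entries (1,1,1,1,1,1,1,1,1).

The boundary map ∂_2: C_2 → C_1 maps a triangle to the signed sum of its edges. For instance
  ∂BJM = JM − BM + BJ,
  ∂BDJ = DJ − BJ + BD.
As a 16×2 matrix over Z this has rank 2, with invariant factors (1,1).

From H_k ≅ ker(∂_k) / im(∂_{k+1}) we obtain:

  H_0: rank C_0 − rank ∂_1 = 10 − 9 = 1, and the invariant factors of ∂_1 are all 1, so H_0 ≅ Z.
  H_1: rank ker ∂_1 − rank ∂_2 = (16 − 9) − 2 = 5, and the invariant factors of ∂_2 are all 1, so H_1 ≅ Z^5.
  H_2: rank ker ∂_2 − rank ∂_3 = (2 − 2) − 0 = 0, and there is no ∂_3, so H_2 ≅ 0.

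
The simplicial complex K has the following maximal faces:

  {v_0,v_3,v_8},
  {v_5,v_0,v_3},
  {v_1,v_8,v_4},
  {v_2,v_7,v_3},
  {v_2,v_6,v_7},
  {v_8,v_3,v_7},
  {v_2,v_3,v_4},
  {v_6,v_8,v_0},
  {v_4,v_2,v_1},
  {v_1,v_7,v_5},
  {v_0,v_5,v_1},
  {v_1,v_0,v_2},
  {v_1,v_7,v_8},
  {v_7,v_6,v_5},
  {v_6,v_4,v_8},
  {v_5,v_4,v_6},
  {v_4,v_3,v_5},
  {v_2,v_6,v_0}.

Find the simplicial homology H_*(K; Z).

Take the total order v_0 < v_1 < v_2 < v_3 < v_4 < v_5 < v_6 < v_7 < v_8 on the vertex set. Then K (dimension 2) consists of the simplices:

  0-simplices (9): [v_0], [v_1], [v_2], [v_3], [v_4], [v_5], [v_6], [v_7], [v_8]
  1-simplices (27): (27 of them)
  2-simplices (18): (18 of them)

Hence C_0 ≅ Z^9, C_1 ≅ Z^27, C_2 ≅ Z^18.

The boundary map ∂_1: C_1 → C_0 is given by ∂[p,q] = [q] − [p]. For instance
  ∂[v_6,v_8] = [v_8] − [v_6].
The resulting 9×27 matrix has rank 8, and its Smith normal form has invariant factors (1,1,1,1,1,1,1,1).

The boundary map ∂_2: C_2 → C_1 maps a triangle to the signed sum of its edges. For instance
  ∂[v_2,v_3,v_4] = [v_3,v_4] − [v_2,v_4] + [v_2,v_3],
  ∂[v_4,v_6,v_8] = [v_6,v_8] − [v_4,v_8] + [v_4,v_6].
This gives a 27×18 integer matrix of rank 17; reducing to Smith normal form yields diagonal entries (1,1,1,1,1,1,1,1,1,1,1,1,1,1,1,1,1).

Reading off H_k = ker ∂_k / im ∂_{k+1}:

  H_0: rank C_0 − rank ∂_1 = 9 − 8 = 1, and the invariant factors of ∂_1 are all 1, so H_0 ≅ Z.
  H_1: rank ker ∂_1 − rank ∂_2 = (27 − 8) − 17 = 2, and the invariant factors of ∂_2 are all 1, so H_1 ≅ Z^2.
  H_2: rank ker ∂_2 − rank ∂_3 = (18 − 17) − 0 = 1, and there is no ∂_3, so H_2 ≅ Z.

(K is a triangulation of the torus T^2.)

H_0 = Z,  H_1 = Z^2,  H_2 = Z.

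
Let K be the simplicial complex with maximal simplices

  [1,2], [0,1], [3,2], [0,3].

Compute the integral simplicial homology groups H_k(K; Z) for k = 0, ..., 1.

Take the total order 0 < 1 < 2 < 3 on the vertex set. Then K (dimension 1) consists of the simplices:

  0-simplices (4): [0], [1], [2], [3]
  1-simplices (4): [0,1], [0,3], [1,2], [2,3]

Hence C_0 ≅ Z^4, C_1 ≅ Z^4.

The boundary map ∂_1: C_1 → C_0 is given by ∂[p,q] = [q] − [p].
The 4×4 boundary matrix has rank 3 and Smith normal form diag(1,1,1).

Computing H_k = (kernel of ∂_k) / (image of ∂_{k+1}):

  H_0: rank C_0 − rank ∂_1 = 4 − 3 = 1, and the invariant factors of ∂_1 are all 1, so H_0 = Z.
  H_1: rank ker ∂_1 − rank ∂_2 = (4 − 3) − 0 = 1, and there is no ∂_2, so H_1 = Z.

(K is a triangulation of the circle S^1.)

H_0 ≅ Z,  H_1 ≅ Z.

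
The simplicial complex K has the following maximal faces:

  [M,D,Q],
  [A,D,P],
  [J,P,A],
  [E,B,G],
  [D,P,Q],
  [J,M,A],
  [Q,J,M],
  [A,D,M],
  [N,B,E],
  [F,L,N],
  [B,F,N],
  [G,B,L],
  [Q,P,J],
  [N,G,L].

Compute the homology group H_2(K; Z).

Take the total order A < B < D < E < F < G < J < L < M < N < P < Q on the vertex set. Then K (dimension 2) consists of the simplices:

  0-simplices (12): A, B, D, E, F, G, J, L, M, N, P, Q
  1-simplices (24): AD, AJ, AM, AP, BE, BF, BG, BL, BN, DM, DP, DQ, EG, EN, FL, FN, GL, GN, JM, JP, JQ, LN, MQ, PQ
  2-simplices (14): ADM, ADP, AJM, AJP, BEG, BEN, BFN, BGL, DMQ, DPQ, FLN, GLN, JMQ, JPQ

so the chain groups are C_0 ≅ Z^12, C_1 ≅ Z^24, C_2 ≅ Z^14.

∂_1: C_1 → C_0 maps an edge to its endpoints' difference, ∂[p,q] = q − p. For instance
  ∂BE = E − B.
The 12×24 boundary matrix has rank 10 and Smith normal form diag(1,1,1,1,1,1,1,1,1,1).

∂_2: C_2 → C_1 acts by ∂[p,q,r] = [q,r] − [p,r] + [p,q]. For instance
  ∂FLN = LN − FN + FL,
  ∂JPQ = PQ − JQ + JP.
The resulting 24×14 matrix has rank 13, and its Smith normal form has invariant factors (1,1,1,1,1,1,1,1,1,1,1,1,1).

Reading off H_k = ker ∂_k / im ∂_{k+1}:

  H_2: rank ker ∂_2 − rank ∂_3 = (14 − 13) − 0 = 1, and there is no ∂_3, so H_2 = Z.

H_2 ≅ Z.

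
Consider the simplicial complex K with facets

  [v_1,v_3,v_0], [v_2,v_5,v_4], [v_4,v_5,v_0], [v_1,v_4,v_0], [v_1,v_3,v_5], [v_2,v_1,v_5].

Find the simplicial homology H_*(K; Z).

We work with the vertex ordering v_0 < v_1 < v_2 < v_3 < v_4 < v_5. The simplices of K, each written with vertices in increasing order, are:

  0-simplices (6): [v_0], [v_1], [v_2], [v_3], [v_4], [v_5]
  1-simplices (12): [v_0,v_1], [v_0,v_3], [v_0,v_4], [v_0,v_5], [v_1,v_2], [v_1,v_3], [v_1,v_4], [v_1,v_5], [v_2,v_4], [v_2,v_5], [v_3,v_5], [v_4,v_5]
  2-simplices (6): [v_0,v_1,v_3], [v_0,v_1,v_4], [v_0,v_4,v_5], [v_1,v_2,v_5], [v_1,v_3,v_5], [v_2,v_4,v_5]

Hence C_0 ≅ Z^6, C_1 ≅ Z^12, C_2 ≅ Z^6.

The boundary map ∂_1: C_1 → C_0 sends each edge [p,q] (with p < q) to q − p. For instance
  ∂[v_3,v_5] = [v_5] − [v_3].
The 6×12 boundary matrix has rank 5 and Smith normal form diag(1,1,1,1,1).

The boundary map ∂_2: C_2 → C_1 sends each 2-simplex [p,q,r] to [q,r] − [p,r] + [p,q]. For instance
  ∂[v_0,v_1,v_4] = [v_1,v_4] − [v_0,v_4] + [v_0,v_1],
  ∂[v_2,v_4,v_5] = [v_4,v_5] − [v_2,v_5] + [v_2,v_4].
The resulting 12×6 matrix has rank 6, and its Smith normal form has invariant factors (1,1,1,1,1,1).

From H_k ≅ ker(∂_k) / im(∂_{k+1}) we obtain:

  H_0: rank C_0 − rank ∂_1 = 6 − 5 = 1, and the invariant factors of ∂_1 are all 1, so H_0 ≅ Z.
  H_1: rank ker ∂_1 − rank ∂_2 = (12 − 5) − 6 = 1, and the invariant factors of ∂_2 are all 1, so H_1 ≅ Z.
  H_2: rank ker ∂_2 − rank ∂_3 = (6 − 6) − 0 = 0, and there is no ∂_3, so H_2 ≅ 0.

As a check, the Euler characteristic is 6 − 12 + 6 = 0, which agrees with 1 − 1 + 0 = 0.

H_0 = Z,  H_1 = Z,  H_2 = 0.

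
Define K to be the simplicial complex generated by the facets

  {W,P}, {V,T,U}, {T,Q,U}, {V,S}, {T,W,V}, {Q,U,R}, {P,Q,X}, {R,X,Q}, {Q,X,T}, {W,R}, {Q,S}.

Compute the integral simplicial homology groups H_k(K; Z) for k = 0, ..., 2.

H_0 ≅ Z,  H_1 ≅ Z^3,  H_2 = 0.

We work with the vertex ordering P < Q < R < S < T < U < V < W < X. The simplices of K, each written with vertices in increasing order, are:

  0-simplices (9): P, Q, R, S, T, U, V, W, X
  1-simplices (18): PQ, PW, PX, QR, QS, QT, QU, QX, RU, RW, RX, SV, TU, TV, TW, TX, UV, VW
  2-simplices (7): PQX, QRU, QRX, QTU, QTX, TUV, TVW

so the chain groups are C_0 ≅ Z^9, C_1 ≅ Z^18, C_2 ≅ Z^7.

The boundary map ∂_1: C_1 → C_0 sends each edge [p,q] (with p < q) to q − p.
The 9×18 boundary matrix has rank 8 and Smith normal form diag(1,1,1,1,1,1,1,1).

∂_2: C_2 → C_1 sends each 2-simplex [p,q,r] to [q,r] − [p,r] + [p,q]. For instance
  ∂QRX = RX − QX + QR,
  ∂QRU = RU − QU + QR.
This gives a 18×7 integer matrix of rank 7; reducing to Smith normal form yields diagonal entries (1,1,1,1,1,1,1).

From H_k ≅ ker(∂_k) / im(∂_{k+1}) we obtain:

  H_0: rank C_0 − rank ∂_1 = 9 − 8 = 1, and the invariant factors of ∂_1 are all 1, so H_0 = Z.
  H_1: rank ker ∂_1 − rank ∂_2 = (18 − 8) − 7 = 3, and the invariant factors of ∂_2 are all 1, so H_1 = Z^3.
  H_2: rank ker ∂_2 − rank ∂_3 = (7 − 7) − 0 = 0, and there is no ∂_3, so H_2 = 0.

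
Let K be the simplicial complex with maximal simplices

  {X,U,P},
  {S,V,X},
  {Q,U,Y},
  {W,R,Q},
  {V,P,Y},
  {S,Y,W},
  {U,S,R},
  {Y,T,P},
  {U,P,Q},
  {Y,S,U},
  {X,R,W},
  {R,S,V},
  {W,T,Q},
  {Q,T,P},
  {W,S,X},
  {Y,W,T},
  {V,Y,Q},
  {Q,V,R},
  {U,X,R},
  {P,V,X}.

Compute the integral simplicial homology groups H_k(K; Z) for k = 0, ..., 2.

H_0 ≅ Z,  H_1 ≅ Z ⊕ Z/2,  H_2 = 0.

We work with the vertex ordering P < Q < R < S < T < U < V < W < X < Y. The simplices of K, each written with vertices in increasing order, are:

  0-simplices (10): P, Q, R, S, T, U, V, W, X, Y
  1-simplices (30): PQ, PT, PU, PV, PX, PY, QR, QT, QU, QV, QW, QY, RS, RU, RV, RW, RX, SU, SV, SW, SX, SY, TW, TY, UX, UY, VX, VY, WX, WY
  2-simplices (20): PQT, PQU, PTY, PUX, PVX, PVY, QRV, QRW, QTW, QUY, QVY, RSU, RSV, RUX, RWX, SUY, SVX, SWX, SWY, TWY

Hence C_0 ≅ Z^10, C_1 ≅ Z^30, C_2 ≅ Z^20.

∂_1: C_1 → C_0 maps an edge to its endpoints' difference, ∂[p,q] = q − p.
As a 10×30 matrix over Z this has rank 9, with invariant factors (1,1,1,1,1,1,1,1,1).

The boundary map ∂_2: C_2 → C_1 maps a triangle to the signed sum of its edges. For instance
  ∂RUX = UX − RX + RU,
  ∂QUY = UY − QY + QU.
The 30×20 boundary matrix has rank 20 and Smith normal form diag(1,1,1,1,1,1,1,1,1,1,1,1,1,1,1,1,1,1,1,2).

Now H_k = ker ∂_k / im ∂_{k+1}, so:

  H_0: rank C_0 − rank ∂_1 = 10 − 9 = 1, and the invariant factors of ∂_1 are all 1, so H_0 ≅ Z.
  H_1: rank ker ∂_1 − rank ∂_2 = (30 − 9) − 20 = 1, and ∂_2 has invariant factor 2 > 1, so H_1 ≅ Z ⊕ Z/2.
  H_2: rank ker ∂_2 − rank ∂_3 = (20 − 20) − 0 = 0, and there is no ∂_3, so H_2 ≅ 0.

(K is a triangulation of the Klein bottle.)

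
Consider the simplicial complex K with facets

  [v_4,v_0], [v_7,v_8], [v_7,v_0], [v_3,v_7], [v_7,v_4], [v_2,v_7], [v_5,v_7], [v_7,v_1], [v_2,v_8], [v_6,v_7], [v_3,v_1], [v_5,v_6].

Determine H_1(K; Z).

Take the total order v_0 < v_1 < v_2 < v_3 < v_4 < v_5 < v_6 < v_7 < v_8 on the vertex set. Then K (dimension 1) consists of the simplices:

  0-simplices (9): [v_0], [v_1], [v_2], [v_3], [v_4], [v_5], [v_6], [v_7], [v_8]
  1-simplices (12): [v_0,v_4], [v_0,v_7], [v_1,v_3], [v_1,v_7], [v_2,v_7], [v_2,v_8], [v_3,v_7], [v_4,v_7], [v_5,v_6], [v_5,v_7], [v_6,v_7], [v_7,v_8]

so the chain groups are C_0 ≅ Z^9, C_1 ≅ Z^12.

The boundary map ∂_1: C_1 → C_0 maps an edge to its endpoints' difference, ∂[p,q] = q − p. For instance
  ∂[v_5,v_6] = [v_6] − [v_5].
This gives a 9×12 integer matrix of rank 8; reducing to Smith normal form yields diagonal entries (1,1,1,1,1,1,1,1).

Now H_k = ker ∂_k / im ∂_{k+1}, so:

  H_1: rank ker ∂_1 − rank ∂_2 = (12 − 8) − 0 = 4, and there is no ∂_2, so H_1 ≅ Z^4.

H_1 ≅ Z^4.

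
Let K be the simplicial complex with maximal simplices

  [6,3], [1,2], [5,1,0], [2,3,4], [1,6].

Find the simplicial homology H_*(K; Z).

H_0 = Z,  H_1 = Z,  H_2 = 0.

Order the vertices as 0 < 1 < 2 < 3 < 4 < 5 < 6. Listing each simplex with vertices in this order, K has dimension 2 with simplices:

  0-simplices (7): [0], [1], [2], [3], [4], [5], [6]
  1-simplices (9): [0,1], [0,5], [1,2], [1,5], [1,6], [2,3], [2,4], [3,4], [3,6]
  2-simplices (2): [0,1,5], [2,3,4]

giving chain groups C_0 ≅ Z^7, C_1 ≅ Z^9, C_2 ≅ Z^2.

Boundary ∂_1: C_1 → C_0 sends each edge [p,q] (with p < q) to q − p.
This gives a 7×9 integer matrix of rank 6; reducing to Smith normal form yields diagonal entries (1,1,1,1,1,1).

The boundary map ∂_2: C_2 → C_1 acts by ∂[p,q,r] = [q,r] − [p,r] + [p,q]. For instance
  ∂[2,3,4] = [3,4] − [2,4] + [2,3],
  ∂[0,1,5] = [1,5] − [0,5] + [0,1].
This gives a 9×2 integer matrix of rank 2; reducing to Smith normal form yields diagonal entries (1,1).

Now H_k = ker ∂_k / im ∂_{k+1}, so:

  H_0: rank C_0 − rank ∂_1 = 7 − 6 = 1, and the invariant factors of ∂_1 are all 1, so H_0 = Z.
  H_1: rank ker ∂_1 − rank ∂_2 = (9 − 6) − 2 = 1, and the invariant factors of ∂_2 are all 1, so H_1 = Z.
  H_2: rank ker ∂_2 − rank ∂_3 = (2 − 2) − 0 = 0, and there is no ∂_3, so H_2 = 0.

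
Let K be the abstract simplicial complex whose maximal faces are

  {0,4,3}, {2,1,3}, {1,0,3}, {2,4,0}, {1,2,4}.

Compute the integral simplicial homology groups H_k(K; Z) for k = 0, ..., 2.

We work with the vertex ordering 0 < 1 < 2 < 3 < 4. The simplices of K, each written with vertices in increasing order, are:

  0-simplices (5): [0], [1], [2], [3], [4]
  1-simplices (10): [0,1], [0,2], [0,3], [0,4], [1,2], [1,3], [1,4], [2,3], [2,4], [3,4]
  2-simplices (5): [0,1,3], [0,2,4], [0,3,4], [1,2,3], [1,2,4]

so the chain groups are C_0 ≅ Z^5, C_1 ≅ Z^10, C_2 ≅ Z^5.

Boundary ∂_1: C_1 → C_0 sends each edge [p,q] (with p < q) to q − p.
This gives a 5×10 integer matrix of rank 4; reducing to Smith normal form yields diagonal entries (1,1,1,1).

Boundary ∂_2: C_2 → C_1 acts by ∂[p,q,r] = [q,r] − [p,r] + [p,q]. For instance
  ∂[0,3,4] = [3,4] − [0,4] + [0,3],
  ∂[1,2,3] = [2,3] − [1,3] + [1,2].
This gives a 10×5 integer matrix of rank 5; reducing to Smith normal form yields diagonal entries (1,1,1,1,1).

Now H_k = ker ∂_k / im ∂_{k+1}, so:

  H_0: rank C_0 − rank ∂_1 = 5 − 4 = 1, and the invariant factors of ∂_1 are all 1, so H_0 = Z.
  H_1: rank ker ∂_1 − rank ∂_2 = (10 − 4) − 5 = 1, and the invariant factors of ∂_2 are all 1, so H_1 = Z.
  H_2: rank ker ∂_2 − rank ∂_3 = (5 − 5) − 0 = 0, and there is no ∂_3, so H_2 = 0.

(K is a triangulation of the Möbius band.)

H_0 ≅ Z,  H_1 ≅ Z,  H_2 = 0.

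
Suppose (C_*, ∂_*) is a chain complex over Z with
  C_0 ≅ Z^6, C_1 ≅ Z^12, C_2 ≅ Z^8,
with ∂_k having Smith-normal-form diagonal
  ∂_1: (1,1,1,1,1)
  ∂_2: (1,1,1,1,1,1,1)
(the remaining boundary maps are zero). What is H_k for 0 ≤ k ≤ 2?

H_0: b_0 = 6 − 0 − 5 = 1; torsion from ∂_1 factors > 1: none. So H_0 = Z.
H_1: b_1 = 12 − 5 − 7 = 0; torsion from ∂_2 factors > 1: none. So H_1 = 0.
H_2: b_2 = 8 − 7 − 0 = 1; torsion from ∂_3 factors > 1: none. So H_2 = Z.

H_0 = Z,  H_1 = 0,  H_2 = Z.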